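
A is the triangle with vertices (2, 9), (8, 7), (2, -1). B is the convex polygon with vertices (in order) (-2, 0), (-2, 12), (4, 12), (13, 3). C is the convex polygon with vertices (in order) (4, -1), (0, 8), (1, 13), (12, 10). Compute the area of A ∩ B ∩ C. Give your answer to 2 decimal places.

The intersection is the polygon with vertices (3.588,1.118), (3.102,1.02), (2,3.5), (2,9), (8,7).
By the shoelace formula its area is 27.08.

27.08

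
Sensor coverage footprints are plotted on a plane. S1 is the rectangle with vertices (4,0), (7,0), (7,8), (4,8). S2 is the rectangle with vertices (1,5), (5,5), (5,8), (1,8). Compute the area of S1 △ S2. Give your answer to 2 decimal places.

30.00

|S1∩S2|: x∈[4,5], y∈[5,8] → 1·3 = 3.
|S1 △ S2| = |S1| + |S2| − 2·|S1∩S2| = 24 + 12 − 6 = 30.00.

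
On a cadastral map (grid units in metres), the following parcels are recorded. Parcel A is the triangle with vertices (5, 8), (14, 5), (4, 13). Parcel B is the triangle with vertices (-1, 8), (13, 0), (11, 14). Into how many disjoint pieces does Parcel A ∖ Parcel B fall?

2

Parcel A ∖ Parcel B splits into 2 disjoint pieces (area 0.8129, area 1.8357).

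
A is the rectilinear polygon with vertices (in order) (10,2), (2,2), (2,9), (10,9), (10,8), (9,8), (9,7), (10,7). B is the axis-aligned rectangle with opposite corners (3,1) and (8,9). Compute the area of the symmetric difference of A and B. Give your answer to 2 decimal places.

25.00

|A| = 55, |B| = 40, |A∩B| = 35.
|A △ B| = |A| + |B| − 2·|A∩B| = 55 + 40 − 70 = 25.00.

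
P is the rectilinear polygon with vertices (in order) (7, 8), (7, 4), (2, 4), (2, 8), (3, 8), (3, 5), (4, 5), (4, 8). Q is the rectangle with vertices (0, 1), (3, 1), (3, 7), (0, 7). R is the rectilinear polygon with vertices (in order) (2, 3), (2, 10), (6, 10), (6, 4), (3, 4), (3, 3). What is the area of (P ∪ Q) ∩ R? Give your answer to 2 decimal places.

14.00

|P ∪ Q| = 32.
|(P ∪ Q) ∩ R| = 14.00.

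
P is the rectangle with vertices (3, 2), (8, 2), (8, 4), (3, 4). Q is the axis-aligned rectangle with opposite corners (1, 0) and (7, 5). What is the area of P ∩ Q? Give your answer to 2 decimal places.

8.00

|P∩Q|: x∈[3,7], y∈[2,4] → 4·2 = 8.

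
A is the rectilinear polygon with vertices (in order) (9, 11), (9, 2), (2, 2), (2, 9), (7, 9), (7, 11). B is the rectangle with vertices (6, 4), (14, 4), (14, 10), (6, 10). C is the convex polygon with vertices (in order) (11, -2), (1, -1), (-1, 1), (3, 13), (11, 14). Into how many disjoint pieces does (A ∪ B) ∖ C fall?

1

(A ∪ B) ∖ C is a single connected region.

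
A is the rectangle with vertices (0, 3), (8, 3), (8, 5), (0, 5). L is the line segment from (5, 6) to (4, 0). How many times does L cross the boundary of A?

2

The segment meets the boundary at (4.5,3), (4.833,5).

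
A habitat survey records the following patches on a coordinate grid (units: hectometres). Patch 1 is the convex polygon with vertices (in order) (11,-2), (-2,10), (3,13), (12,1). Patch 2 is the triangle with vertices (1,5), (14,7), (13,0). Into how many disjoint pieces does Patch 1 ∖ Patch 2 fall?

Patch 1 ∖ Patch 2 splits into 2 disjoint pieces (area 9.101, area 38.9296).

2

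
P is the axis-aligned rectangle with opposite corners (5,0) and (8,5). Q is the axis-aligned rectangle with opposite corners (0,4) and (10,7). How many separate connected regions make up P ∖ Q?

1

P ∖ Q is a single connected region.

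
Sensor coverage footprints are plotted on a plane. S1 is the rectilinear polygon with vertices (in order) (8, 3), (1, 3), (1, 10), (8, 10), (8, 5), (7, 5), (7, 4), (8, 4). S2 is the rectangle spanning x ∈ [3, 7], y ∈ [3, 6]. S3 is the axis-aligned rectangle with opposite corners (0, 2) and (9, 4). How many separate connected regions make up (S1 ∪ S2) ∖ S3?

1

(S1 ∪ S2) ∖ S3 is a single connected region.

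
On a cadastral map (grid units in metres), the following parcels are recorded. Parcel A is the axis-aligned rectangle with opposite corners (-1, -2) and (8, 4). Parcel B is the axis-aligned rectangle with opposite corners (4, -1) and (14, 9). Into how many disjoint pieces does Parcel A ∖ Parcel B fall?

1

Parcel A ∖ Parcel B is a single connected region.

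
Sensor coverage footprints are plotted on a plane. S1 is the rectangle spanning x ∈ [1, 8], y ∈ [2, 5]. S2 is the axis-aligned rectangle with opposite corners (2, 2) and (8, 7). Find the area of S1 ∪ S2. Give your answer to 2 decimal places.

33.00

By inclusion–exclusion:
Individual areas: |S1| = 21, |S2| = 30.
|S1∩S2|: x∈[2,8], y∈[2,5] → 6·3 = 18.
|S1 ∪ S2| = 51 − 18 = 33.00.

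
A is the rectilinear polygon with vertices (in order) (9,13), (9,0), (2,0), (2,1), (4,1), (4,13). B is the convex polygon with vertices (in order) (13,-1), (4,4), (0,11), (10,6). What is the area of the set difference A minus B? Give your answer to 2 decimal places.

|A| = 67, |A∩B| = 25.6944.
|A ∖ B| = |A| − |A∩B| = 67 − 25.6944 = 41.31.

41.31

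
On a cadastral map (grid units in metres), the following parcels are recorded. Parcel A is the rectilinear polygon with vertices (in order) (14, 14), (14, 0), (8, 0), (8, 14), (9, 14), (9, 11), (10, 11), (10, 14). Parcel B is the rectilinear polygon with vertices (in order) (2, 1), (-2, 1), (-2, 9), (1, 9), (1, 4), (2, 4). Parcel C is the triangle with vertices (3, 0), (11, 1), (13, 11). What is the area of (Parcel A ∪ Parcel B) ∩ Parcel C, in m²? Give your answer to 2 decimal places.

The region (Parcel A ∪ Parcel B) ∩ Parcel C is the polygon with vertices (8,5.5), (13,11), (11,1), (8,0.625).
By the shoelace formula its area is 26.81.

26.81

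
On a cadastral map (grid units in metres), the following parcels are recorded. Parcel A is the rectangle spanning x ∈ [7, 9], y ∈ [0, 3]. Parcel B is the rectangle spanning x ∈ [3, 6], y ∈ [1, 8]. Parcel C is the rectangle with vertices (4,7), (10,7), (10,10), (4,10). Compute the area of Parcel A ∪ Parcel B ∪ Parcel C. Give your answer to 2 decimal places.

43.00

By inclusion–exclusion:
Individual areas: |Parcel A| = 6, |Parcel B| = 21, |Parcel C| = 18.
|Parcel A∩Parcel B| = 0 (no overlap).
|Parcel A∩Parcel C| = 0 (no overlap).
|Parcel B∩Parcel C|: x∈[4,6], y∈[7,8] → 2·1 = 2.
|Parcel A∩Parcel B∩Parcel C| = 0.
|Parcel A ∪ Parcel B ∪ Parcel C| = 45 − 2 + 0 = 43.00.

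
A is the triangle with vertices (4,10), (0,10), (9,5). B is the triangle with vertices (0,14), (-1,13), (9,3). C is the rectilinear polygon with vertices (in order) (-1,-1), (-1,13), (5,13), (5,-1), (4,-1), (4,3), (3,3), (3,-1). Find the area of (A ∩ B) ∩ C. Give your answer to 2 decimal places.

The region (A ∩ B) ∩ C is the polygon with vertices (5,7.889), (5,7.222), (4.5,7.5), (2,10), (3.273,10).
By the shoelace formula its area is 2.62.

2.62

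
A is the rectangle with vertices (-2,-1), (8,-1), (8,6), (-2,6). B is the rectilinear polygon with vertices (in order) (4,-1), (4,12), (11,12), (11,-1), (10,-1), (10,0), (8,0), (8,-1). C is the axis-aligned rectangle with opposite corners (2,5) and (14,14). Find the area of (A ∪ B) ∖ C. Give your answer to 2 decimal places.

80.00

|A ∪ B| = 131.
|(A ∪ B) ∩ C| = 51.
|(A ∪ B) ∖ C| = 131 − 51 = 80.00.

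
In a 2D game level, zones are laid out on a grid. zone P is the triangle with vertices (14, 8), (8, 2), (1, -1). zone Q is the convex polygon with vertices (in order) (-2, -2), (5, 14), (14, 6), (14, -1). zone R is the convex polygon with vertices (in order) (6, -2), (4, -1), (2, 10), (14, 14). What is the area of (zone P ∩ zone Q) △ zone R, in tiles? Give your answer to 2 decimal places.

|zone P ∩ zone Q| = 11.794.
|(zone P ∩ zone Q) ∩ zone R| = 6.7868.
|(zone P ∩ zone Q) △ zone R| = 11.794 + 90 − 13.5736 = 88.22.

88.22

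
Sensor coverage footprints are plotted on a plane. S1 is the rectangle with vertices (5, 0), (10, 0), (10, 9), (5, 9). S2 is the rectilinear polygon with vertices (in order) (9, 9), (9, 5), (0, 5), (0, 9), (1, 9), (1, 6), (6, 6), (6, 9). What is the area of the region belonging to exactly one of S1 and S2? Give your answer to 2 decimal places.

|S1| = 45, |S2| = 21, |S1∩S2| = 13.
|S1 △ S2| = |S1| + |S2| − 2·|S1∩S2| = 45 + 21 − 26 = 40.00.

40.00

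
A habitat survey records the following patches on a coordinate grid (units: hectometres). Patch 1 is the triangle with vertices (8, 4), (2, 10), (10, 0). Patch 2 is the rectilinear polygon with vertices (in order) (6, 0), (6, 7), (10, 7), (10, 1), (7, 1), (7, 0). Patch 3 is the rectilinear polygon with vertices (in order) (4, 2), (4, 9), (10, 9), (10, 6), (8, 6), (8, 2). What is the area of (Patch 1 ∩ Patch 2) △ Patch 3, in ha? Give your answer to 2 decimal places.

32.85

|Patch 1 ∩ Patch 2| = 3.85.
|(Patch 1 ∩ Patch 2) ∩ Patch 3| = 2.5.
|(Patch 1 ∩ Patch 2) △ Patch 3| = 3.85 + 34 − 5 = 32.85.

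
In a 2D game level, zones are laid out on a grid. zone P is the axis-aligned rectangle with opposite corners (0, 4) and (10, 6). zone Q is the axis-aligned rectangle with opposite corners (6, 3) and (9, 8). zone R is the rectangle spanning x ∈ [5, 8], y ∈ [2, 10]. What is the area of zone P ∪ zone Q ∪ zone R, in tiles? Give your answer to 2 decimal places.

By inclusion–exclusion:
Individual areas: |zone P| = 20, |zone Q| = 15, |zone R| = 24.
|zone P∩zone Q|: x∈[6,9], y∈[4,6] → 3·2 = 6.
|zone P∩zone R|: x∈[5,8], y∈[4,6] → 3·2 = 6.
|zone Q∩zone R|: x∈[6,8], y∈[3,8] → 2·5 = 10.
|zone P∩zone Q∩zone R| = 4.
|zone P ∪ zone Q ∪ zone R| = 59 − 22 + 4 = 41.00.

41.00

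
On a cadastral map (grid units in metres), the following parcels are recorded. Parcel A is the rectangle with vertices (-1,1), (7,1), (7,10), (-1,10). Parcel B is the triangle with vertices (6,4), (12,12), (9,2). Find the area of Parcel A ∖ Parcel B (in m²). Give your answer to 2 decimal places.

|Parcel A| = 72, |Parcel A∩Parcel B| = 1.
|Parcel A ∖ Parcel B| = |Parcel A| − |Parcel A∩Parcel B| = 72 − 1 = 71.00.

71.00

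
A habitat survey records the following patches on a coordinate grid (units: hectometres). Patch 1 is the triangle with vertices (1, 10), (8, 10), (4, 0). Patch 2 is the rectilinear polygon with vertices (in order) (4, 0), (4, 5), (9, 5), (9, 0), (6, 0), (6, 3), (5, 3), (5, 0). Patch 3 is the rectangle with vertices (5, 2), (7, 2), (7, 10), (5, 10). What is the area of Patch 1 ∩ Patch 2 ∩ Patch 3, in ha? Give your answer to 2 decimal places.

1.20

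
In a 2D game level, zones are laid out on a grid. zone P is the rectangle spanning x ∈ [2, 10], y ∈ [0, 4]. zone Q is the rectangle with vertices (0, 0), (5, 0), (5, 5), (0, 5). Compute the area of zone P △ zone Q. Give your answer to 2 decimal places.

33.00

|zone P∩zone Q|: x∈[2,5], y∈[0,4] → 3·4 = 12.
|zone P △ zone Q| = |zone P| + |zone Q| − 2·|zone P∩zone Q| = 32 + 25 − 24 = 33.00.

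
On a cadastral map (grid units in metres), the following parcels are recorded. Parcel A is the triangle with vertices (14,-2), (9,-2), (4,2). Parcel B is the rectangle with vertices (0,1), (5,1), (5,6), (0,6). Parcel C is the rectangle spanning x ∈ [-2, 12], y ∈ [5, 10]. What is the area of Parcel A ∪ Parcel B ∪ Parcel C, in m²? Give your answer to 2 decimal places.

99.80

By inclusion–exclusion:
Individual areas: |Parcel A| = 10, |Parcel B| = 25, |Parcel C| = 70.
|Parcel A∩Parcel B| = 0.2.
|Parcel A∩Parcel C| = 0.
|Parcel B∩Parcel C|: x∈[0,5], y∈[5,6] → 5·1 = 5.
|Parcel A∩Parcel B∩Parcel C| = 0.
|Parcel A ∪ Parcel B ∪ Parcel C| = 105 − 5.2 + 0 = 99.80.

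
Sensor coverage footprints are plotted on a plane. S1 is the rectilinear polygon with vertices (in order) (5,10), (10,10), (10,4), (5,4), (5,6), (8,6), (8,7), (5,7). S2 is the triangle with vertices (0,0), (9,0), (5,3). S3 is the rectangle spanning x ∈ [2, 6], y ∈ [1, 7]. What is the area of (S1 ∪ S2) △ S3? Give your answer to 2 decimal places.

|S1 ∪ S2| = 40.5.
|(S1 ∪ S2) ∩ S3| = 6.925.
|(S1 ∪ S2) △ S3| = 40.5 + 24 − 13.85 = 50.65.

50.65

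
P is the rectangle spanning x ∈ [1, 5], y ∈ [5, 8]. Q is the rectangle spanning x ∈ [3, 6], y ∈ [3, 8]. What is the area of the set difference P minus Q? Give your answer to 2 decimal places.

|P∩Q|: x∈[3,5], y∈[5,8] → 2·3 = 6.
|P| = 12.
|P ∖ Q| = |P| − |P∩Q| = 12 − 6 = 6.00.

6.00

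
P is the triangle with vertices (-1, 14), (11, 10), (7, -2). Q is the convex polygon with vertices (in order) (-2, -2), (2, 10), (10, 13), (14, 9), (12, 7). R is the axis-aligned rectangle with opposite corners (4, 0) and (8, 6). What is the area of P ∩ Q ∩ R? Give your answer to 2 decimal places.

10.56

The intersection is the polygon with vertices (4.811,2.378), (4,4), (4,6), (8,6), (8,4.429).
By the shoelace formula its area is 10.56.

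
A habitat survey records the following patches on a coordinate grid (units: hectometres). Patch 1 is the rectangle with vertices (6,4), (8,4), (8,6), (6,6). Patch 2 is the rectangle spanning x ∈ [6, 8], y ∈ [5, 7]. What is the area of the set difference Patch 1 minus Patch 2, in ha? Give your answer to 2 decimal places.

|Patch 1∩Patch 2|: x∈[6,8], y∈[5,6] → 2·1 = 2.
|Patch 1| = 4.
|Patch 1 ∖ Patch 2| = |Patch 1| − |Patch 1∩Patch 2| = 4 − 2 = 2.00.

2.00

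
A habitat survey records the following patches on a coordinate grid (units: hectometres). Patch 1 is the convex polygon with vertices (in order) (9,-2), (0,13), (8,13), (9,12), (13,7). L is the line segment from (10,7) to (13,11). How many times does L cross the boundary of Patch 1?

The segment meets the boundary at (11.452,8.935).

1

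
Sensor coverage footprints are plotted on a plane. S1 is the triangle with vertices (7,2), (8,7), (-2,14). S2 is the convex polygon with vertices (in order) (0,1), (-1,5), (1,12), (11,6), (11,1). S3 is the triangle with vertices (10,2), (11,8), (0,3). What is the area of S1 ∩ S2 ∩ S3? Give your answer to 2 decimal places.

6.77

The intersection is the polygon with vertices (7.059,2.294), (6.757,2.324), (4.661,5.119), (7.92,6.6).
By the shoelace formula its area is 6.77.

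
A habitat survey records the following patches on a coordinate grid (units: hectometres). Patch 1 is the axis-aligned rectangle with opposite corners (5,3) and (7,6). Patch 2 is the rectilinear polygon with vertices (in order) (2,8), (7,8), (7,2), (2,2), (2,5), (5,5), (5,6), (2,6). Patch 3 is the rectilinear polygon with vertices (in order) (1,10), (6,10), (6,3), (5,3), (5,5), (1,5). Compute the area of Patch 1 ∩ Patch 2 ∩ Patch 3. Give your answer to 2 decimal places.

The intersection is the polygon with vertices (5,3), (5,5), (5,6), (6,6), (6,3).
By the shoelace formula its area is 3.00.

3.00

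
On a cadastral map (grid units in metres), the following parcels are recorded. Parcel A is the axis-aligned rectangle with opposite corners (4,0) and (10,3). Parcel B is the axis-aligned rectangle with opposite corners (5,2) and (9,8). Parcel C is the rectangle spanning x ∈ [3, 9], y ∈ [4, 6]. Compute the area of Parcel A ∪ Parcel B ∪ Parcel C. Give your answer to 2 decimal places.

42.00

By inclusion–exclusion:
Individual areas: |Parcel A| = 18, |Parcel B| = 24, |Parcel C| = 12.
|Parcel A∩Parcel B|: x∈[5,9], y∈[2,3] → 4·1 = 4.
|Parcel A∩Parcel C| = 0 (no overlap).
|Parcel B∩Parcel C|: x∈[5,9], y∈[4,6] → 4·2 = 8.
|Parcel A∩Parcel B∩Parcel C| = 0.
|Parcel A ∪ Parcel B ∪ Parcel C| = 54 − 12 + 0 = 42.00.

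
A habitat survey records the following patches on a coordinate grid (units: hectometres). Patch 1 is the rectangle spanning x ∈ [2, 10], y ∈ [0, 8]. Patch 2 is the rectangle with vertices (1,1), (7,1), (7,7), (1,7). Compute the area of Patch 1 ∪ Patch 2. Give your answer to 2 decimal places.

70.00

By inclusion–exclusion:
Individual areas: |Patch 1| = 64, |Patch 2| = 36.
|Patch 1∩Patch 2|: x∈[2,7], y∈[1,7] → 5·6 = 30.
|Patch 1 ∪ Patch 2| = 100 − 30 = 70.00.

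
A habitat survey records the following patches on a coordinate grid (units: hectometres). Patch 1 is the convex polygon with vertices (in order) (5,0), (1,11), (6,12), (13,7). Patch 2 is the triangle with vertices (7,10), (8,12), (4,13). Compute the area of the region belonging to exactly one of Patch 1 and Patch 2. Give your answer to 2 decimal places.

74.77

|Patch 1| = 74, |Patch 2| = 4.5, |Patch 1∩Patch 2| = 1.864.
|Patch 1 △ Patch 2| = |Patch 1| + |Patch 2| − 2·|Patch 1∩Patch 2| = 74 + 4.5 − 3.7281 = 74.77.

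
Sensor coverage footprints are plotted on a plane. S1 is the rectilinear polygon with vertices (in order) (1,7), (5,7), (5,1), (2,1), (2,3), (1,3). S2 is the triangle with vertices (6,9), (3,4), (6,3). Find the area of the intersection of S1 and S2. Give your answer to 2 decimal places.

The intersection is the polygon with vertices (5,7), (5,3.333), (3,4), (4.8,7).
By the shoelace formula its area is 3.97.

3.97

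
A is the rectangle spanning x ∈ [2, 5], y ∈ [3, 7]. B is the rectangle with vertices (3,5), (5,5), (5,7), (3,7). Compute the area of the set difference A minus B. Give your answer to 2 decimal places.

|A∩B|: x∈[3,5], y∈[5,7] → 2·2 = 4.
|A| = 12.
|A ∖ B| = |A| − |A∩B| = 12 − 4 = 8.00.

8.00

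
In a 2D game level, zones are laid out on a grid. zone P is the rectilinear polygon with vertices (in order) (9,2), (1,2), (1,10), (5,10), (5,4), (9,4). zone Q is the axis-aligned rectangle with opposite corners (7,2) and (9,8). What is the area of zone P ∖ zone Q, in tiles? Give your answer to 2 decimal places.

|zone P| = 40, |zone P∩zone Q| = 4.
|zone P ∖ zone Q| = |zone P| − |zone P∩zone Q| = 40 − 4 = 36.00.

36.00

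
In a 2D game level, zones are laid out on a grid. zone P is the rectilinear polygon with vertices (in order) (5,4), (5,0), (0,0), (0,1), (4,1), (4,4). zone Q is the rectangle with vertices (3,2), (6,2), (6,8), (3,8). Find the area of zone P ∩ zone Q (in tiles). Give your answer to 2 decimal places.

The intersection is the polygon with vertices (5,2), (4,2), (4,4), (5,4).
By the shoelace formula its area is 2.00.

2.00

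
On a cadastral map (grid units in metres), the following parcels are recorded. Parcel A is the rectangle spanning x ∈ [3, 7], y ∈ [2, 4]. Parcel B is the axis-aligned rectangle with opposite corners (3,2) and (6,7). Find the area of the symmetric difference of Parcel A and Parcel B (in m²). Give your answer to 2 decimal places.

|Parcel A∩Parcel B|: x∈[3,6], y∈[2,4] → 3·2 = 6.
|Parcel A △ Parcel B| = |Parcel A| + |Parcel B| − 2·|Parcel A∩Parcel B| = 8 + 15 − 12 = 11.00.

11.00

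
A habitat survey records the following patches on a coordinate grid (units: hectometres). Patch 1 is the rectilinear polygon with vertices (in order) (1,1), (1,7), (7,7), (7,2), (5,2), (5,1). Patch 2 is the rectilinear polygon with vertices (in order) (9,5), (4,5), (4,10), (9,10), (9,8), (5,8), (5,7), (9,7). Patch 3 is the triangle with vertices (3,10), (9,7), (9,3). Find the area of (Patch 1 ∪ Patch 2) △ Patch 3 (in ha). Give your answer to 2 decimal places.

46.71

|Patch 1 ∪ Patch 2| = 49.
|(Patch 1 ∪ Patch 2) ∩ Patch 3| = 7.1429.
|(Patch 1 ∪ Patch 2) △ Patch 3| = 49 + 12 − 14.2857 = 46.71.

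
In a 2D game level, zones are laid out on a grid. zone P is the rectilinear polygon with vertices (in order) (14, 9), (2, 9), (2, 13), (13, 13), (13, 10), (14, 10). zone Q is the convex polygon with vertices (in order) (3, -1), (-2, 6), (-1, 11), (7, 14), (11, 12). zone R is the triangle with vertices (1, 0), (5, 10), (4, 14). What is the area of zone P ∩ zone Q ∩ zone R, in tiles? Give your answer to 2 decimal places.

The intersection is the polygon with vertices (4.257,12.971), (5,10), (4.6,9), (2.929,9), (3.738,12.777).
By the shoelace formula its area is 5.19.

5.19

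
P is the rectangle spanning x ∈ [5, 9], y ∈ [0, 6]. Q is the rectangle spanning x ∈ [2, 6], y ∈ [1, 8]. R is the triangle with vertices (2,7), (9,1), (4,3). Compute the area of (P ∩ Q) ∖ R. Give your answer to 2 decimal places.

|P ∩ Q| = 5.
|(P ∩ Q) ∩ R| = 1.6.
|(P ∩ Q) ∖ R| = 5 − 1.6 = 3.40.

3.40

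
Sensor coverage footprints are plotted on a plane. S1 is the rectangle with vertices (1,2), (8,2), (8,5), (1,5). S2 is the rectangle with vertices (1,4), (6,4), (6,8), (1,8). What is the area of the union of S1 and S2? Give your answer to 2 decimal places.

36.00

By inclusion–exclusion:
Individual areas: |S1| = 21, |S2| = 20.
|S1∩S2|: x∈[1,6], y∈[4,5] → 5·1 = 5.
|S1 ∪ S2| = 41 − 5 = 36.00.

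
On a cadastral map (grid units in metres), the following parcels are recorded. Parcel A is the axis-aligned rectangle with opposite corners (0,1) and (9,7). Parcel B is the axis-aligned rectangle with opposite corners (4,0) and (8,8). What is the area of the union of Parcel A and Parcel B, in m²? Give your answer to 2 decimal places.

By inclusion–exclusion:
Individual areas: |Parcel A| = 54, |Parcel B| = 32.
|Parcel A∩Parcel B|: x∈[4,8], y∈[1,7] → 4·6 = 24.
|Parcel A ∪ Parcel B| = 86 − 24 = 62.00.

62.00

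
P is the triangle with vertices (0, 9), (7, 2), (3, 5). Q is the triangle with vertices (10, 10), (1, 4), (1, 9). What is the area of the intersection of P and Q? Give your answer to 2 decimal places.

1.44

The intersection is the polygon with vertices (3.4,5.6), (2.833,5.222), (1,7.667), (1,8).
By the shoelace formula its area is 1.44.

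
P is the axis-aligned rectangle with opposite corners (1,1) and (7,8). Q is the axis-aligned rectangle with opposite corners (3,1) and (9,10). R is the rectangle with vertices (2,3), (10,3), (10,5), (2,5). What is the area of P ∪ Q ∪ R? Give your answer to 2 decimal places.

70.00

By inclusion–exclusion:
Individual areas: |P| = 42, |Q| = 54, |R| = 16.
|P∩Q|: x∈[3,7], y∈[1,8] → 4·7 = 28.
|P∩R|: x∈[2,7], y∈[3,5] → 5·2 = 10.
|Q∩R|: x∈[3,9], y∈[3,5] → 6·2 = 12.
|P∩Q∩R| = 8.
|P ∪ Q ∪ R| = 112 − 50 + 8 = 70.00.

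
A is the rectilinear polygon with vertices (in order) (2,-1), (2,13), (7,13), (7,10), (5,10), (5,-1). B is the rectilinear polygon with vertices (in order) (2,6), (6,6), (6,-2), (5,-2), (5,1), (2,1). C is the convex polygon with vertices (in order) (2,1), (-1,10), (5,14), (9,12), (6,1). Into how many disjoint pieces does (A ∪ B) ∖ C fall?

2

(A ∪ B) ∖ C splits into 2 disjoint pieces (area 0.75, area 9).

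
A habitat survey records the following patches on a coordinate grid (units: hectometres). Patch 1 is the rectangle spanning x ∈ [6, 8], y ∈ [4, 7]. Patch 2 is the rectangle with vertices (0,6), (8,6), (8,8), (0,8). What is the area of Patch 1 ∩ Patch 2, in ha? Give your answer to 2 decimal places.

|Patch 1∩Patch 2|: x∈[6,8], y∈[6,7] → 2·1 = 2.

2.00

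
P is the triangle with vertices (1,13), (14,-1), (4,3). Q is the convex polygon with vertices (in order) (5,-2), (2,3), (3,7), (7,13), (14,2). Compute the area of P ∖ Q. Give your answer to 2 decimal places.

|P| = 44, |P∩Q| = 34.2761.
|P ∖ Q| = |P| − |P∩Q| = 44 − 34.2761 = 9.72.

9.72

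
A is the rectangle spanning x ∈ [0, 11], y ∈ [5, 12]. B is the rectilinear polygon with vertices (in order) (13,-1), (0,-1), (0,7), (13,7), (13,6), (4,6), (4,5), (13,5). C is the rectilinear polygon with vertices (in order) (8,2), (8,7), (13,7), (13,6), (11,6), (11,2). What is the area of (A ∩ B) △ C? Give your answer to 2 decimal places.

26.00

|A ∩ B| = 15.
|(A ∩ B) ∩ C| = 3.
|(A ∩ B) △ C| = 15 + 17 − 6 = 26.00.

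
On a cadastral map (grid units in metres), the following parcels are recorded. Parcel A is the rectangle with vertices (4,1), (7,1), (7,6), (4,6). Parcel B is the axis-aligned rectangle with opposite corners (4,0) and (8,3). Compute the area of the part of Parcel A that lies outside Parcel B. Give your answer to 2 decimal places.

|Parcel A∩Parcel B|: x∈[4,7], y∈[1,3] → 3·2 = 6.
|Parcel A| = 15.
|Parcel A ∖ Parcel B| = |Parcel A| − |Parcel A∩Parcel B| = 15 − 6 = 9.00.

9.00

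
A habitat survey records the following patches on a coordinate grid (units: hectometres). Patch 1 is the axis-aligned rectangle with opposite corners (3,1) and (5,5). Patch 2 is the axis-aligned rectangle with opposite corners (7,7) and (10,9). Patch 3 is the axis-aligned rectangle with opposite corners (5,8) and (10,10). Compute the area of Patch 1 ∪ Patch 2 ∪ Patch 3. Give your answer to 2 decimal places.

21.00

By inclusion–exclusion:
Individual areas: |Patch 1| = 8, |Patch 2| = 6, |Patch 3| = 10.
|Patch 1∩Patch 2| = 0 (no overlap).
|Patch 1∩Patch 3| = 0 (no overlap).
|Patch 2∩Patch 3|: x∈[7,10], y∈[8,9] → 3·1 = 3.
|Patch 1∩Patch 2∩Patch 3| = 0.
|Patch 1 ∪ Patch 2 ∪ Patch 3| = 24 − 3 + 0 = 21.00.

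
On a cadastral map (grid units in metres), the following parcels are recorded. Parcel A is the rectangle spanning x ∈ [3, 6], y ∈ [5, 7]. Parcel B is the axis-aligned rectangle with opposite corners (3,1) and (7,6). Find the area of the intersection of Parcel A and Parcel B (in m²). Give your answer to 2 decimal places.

|Parcel A∩Parcel B|: x∈[3,6], y∈[5,6] → 3·1 = 3.

3.00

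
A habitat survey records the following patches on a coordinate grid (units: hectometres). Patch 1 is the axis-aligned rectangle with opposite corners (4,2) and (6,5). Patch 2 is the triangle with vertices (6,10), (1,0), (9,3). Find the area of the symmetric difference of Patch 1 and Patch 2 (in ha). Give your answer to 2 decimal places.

|Patch 1| = 6, |Patch 2| = 32.5, |Patch 1∩Patch 2| = 6.
|Patch 1 △ Patch 2| = |Patch 1| + |Patch 2| − 2·|Patch 1∩Patch 2| = 6 + 32.5 − 12 = 26.50.

26.50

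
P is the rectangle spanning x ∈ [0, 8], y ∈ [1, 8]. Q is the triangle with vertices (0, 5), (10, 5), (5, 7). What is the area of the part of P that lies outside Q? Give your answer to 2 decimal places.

|P| = 56, |P∩Q| = 9.2.
|P ∖ Q| = |P| − |P∩Q| = 56 − 9.2 = 46.80.

46.80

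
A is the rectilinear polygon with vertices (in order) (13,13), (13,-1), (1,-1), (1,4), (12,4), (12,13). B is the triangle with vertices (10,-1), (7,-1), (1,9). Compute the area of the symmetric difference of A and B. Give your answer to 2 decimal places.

61.50

|A| = 69, |B| = 15, |A∩B| = 11.25.
|A △ B| = |A| + |B| − 2·|A∩B| = 69 + 15 − 22.5 = 61.50.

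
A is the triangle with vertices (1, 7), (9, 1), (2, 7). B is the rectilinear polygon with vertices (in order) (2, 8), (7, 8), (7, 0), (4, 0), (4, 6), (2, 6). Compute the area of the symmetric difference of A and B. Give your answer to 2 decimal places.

|A| = 3, |B| = 28, |A∩B| = 1.6667.
|A △ B| = |A| + |B| − 2·|A∩B| = 3 + 28 − 3.3333 = 27.67.

27.67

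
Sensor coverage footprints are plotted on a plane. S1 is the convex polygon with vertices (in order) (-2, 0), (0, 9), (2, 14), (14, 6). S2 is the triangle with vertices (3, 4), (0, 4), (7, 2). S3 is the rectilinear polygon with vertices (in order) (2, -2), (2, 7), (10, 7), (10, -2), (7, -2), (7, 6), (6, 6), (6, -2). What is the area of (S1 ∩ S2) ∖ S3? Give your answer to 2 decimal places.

|S1 ∩ S2| = 2.6496.
|(S1 ∩ S2) ∩ S3| = 2.0782.
|(S1 ∩ S2) ∖ S3| = 2.6496 − 2.0782 = 0.57.

0.57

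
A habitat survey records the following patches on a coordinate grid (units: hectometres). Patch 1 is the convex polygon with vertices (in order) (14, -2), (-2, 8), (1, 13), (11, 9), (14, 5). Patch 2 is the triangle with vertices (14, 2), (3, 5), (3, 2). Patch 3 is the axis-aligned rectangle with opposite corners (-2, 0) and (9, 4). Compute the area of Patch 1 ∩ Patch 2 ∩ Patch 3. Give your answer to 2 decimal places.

5.26

The intersection is the polygon with vertices (9,3.364), (9,2), (7.6,2), (4.4,4), (6.667,4).
By the shoelace formula its area is 5.26.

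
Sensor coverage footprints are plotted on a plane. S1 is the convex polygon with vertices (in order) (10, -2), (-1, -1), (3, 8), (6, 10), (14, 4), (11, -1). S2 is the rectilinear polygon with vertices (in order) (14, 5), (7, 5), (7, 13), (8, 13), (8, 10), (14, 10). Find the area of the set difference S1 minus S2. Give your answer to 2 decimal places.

|S1| = 110.5, |S1∩S2| = 12.0417.
|S1 ∖ S2| = |S1| − |S1∩S2| = 110.5 − 12.0417 = 98.46.

98.46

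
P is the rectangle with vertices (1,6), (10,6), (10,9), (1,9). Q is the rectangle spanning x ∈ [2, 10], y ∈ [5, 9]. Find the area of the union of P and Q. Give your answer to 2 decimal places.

35.00

By inclusion–exclusion:
Individual areas: |P| = 27, |Q| = 32.
|P∩Q|: x∈[2,10], y∈[6,9] → 8·3 = 24.
|P ∪ Q| = 59 − 24 = 35.00.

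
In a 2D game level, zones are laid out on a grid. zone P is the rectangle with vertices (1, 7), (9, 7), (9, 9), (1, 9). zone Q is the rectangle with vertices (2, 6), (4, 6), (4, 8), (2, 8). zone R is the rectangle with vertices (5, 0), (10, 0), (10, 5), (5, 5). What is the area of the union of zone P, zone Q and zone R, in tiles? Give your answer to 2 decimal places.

43.00

By inclusion–exclusion:
Individual areas: |zone P| = 16, |zone Q| = 4, |zone R| = 25.
|zone P∩zone Q|: x∈[2,4], y∈[7,8] → 2·1 = 2.
|zone P∩zone R| = 0 (no overlap).
|zone Q∩zone R| = 0 (no overlap).
|zone P∩zone Q∩zone R| = 0.
|zone P ∪ zone Q ∪ zone R| = 45 − 2 + 0 = 43.00.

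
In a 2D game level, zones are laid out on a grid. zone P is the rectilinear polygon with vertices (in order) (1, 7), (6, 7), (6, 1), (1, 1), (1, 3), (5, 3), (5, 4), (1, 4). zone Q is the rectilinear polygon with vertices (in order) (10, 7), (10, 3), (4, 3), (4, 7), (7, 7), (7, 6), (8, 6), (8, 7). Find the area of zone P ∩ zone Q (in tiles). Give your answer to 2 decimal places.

7.00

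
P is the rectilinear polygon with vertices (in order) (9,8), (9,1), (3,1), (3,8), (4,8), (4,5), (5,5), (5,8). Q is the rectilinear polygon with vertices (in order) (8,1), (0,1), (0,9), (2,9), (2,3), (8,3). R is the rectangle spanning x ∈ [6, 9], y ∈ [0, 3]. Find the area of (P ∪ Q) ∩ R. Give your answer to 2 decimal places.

6.00

The region (P ∪ Q) ∩ R is the polygon with vertices (8,1), (6,1), (6,3), (9,3), (9,1).
By the shoelace formula its area is 6.00.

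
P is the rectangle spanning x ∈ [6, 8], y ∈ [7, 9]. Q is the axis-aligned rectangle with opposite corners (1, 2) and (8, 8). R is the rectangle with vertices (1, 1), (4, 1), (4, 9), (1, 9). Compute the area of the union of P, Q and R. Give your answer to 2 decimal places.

50.00

By inclusion–exclusion:
Individual areas: |P| = 4, |Q| = 42, |R| = 24.
|P∩Q|: x∈[6,8], y∈[7,8] → 2·1 = 2.
|P∩R| = 0 (no overlap).
|Q∩R|: x∈[1,4], y∈[2,8] → 3·6 = 18.
|P∩Q∩R| = 0.
|P ∪ Q ∪ R| = 70 − 20 + 0 = 50.00.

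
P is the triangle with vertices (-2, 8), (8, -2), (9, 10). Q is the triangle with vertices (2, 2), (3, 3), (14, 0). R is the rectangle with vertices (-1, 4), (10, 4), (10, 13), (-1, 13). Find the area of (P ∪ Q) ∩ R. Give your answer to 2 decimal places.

44.91

The region (P ∪ Q) ∩ R is the polygon with vertices (9,10), (8.5,4), (2,4), (-1,7), (-1,8.182).
By the shoelace formula its area is 44.91.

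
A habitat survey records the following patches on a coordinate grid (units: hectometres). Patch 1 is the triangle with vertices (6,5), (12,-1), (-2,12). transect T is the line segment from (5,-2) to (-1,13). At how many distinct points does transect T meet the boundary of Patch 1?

2

The segment meets the boundary at (0.154,10.115), (0.227,9.932).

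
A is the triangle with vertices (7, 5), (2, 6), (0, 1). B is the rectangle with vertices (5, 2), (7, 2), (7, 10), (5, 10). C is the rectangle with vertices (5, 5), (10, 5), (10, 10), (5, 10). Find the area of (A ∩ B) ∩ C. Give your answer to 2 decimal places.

0.40

The region (A ∩ B) ∩ C is the polygon with vertices (5,5.4), (7,5), (5,5).
By the shoelace formula its area is 0.40.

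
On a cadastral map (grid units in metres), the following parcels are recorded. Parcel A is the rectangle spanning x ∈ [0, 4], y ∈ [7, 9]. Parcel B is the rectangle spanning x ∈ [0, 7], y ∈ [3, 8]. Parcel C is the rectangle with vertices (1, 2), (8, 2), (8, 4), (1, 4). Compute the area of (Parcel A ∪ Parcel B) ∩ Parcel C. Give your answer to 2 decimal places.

6.00

The region (Parcel A ∪ Parcel B) ∩ Parcel C is the polygon with vertices (7,3), (1,3), (1,4), (7,4).
By the shoelace formula its area is 6.00.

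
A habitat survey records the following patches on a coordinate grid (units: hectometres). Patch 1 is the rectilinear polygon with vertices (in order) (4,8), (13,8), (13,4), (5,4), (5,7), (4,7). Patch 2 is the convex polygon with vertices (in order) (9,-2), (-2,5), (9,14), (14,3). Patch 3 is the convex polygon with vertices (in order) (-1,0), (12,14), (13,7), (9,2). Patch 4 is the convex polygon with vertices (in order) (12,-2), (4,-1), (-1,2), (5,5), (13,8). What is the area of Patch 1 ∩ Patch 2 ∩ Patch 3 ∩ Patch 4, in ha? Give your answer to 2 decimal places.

15.35

The intersection is the polygon with vertices (10.6,4), (5,4), (5,5), (11.913,7.592), (12.478,6.348).
By the shoelace formula its area is 15.35.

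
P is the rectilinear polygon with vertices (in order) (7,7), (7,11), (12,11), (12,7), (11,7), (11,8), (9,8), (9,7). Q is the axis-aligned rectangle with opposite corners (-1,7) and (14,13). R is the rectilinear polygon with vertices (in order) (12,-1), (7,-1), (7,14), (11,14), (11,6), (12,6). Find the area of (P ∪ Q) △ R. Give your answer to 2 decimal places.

109.00

|P ∪ Q| = 90.
|(P ∪ Q) ∩ R| = 24.
|(P ∪ Q) △ R| = 90 + 67 − 48 = 109.00.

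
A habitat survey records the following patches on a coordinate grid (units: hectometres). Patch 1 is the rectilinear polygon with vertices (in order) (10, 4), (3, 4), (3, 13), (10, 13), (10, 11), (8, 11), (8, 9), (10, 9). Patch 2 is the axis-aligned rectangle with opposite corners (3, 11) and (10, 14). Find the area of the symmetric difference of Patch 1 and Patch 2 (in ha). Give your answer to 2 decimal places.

|Patch 1| = 59, |Patch 2| = 21, |Patch 1∩Patch 2| = 14.
|Patch 1 △ Patch 2| = |Patch 1| + |Patch 2| − 2·|Patch 1∩Patch 2| = 59 + 21 − 28 = 52.00.

52.00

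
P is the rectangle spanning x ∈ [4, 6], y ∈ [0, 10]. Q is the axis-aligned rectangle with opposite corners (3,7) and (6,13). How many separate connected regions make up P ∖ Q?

P ∖ Q is a single connected region.

1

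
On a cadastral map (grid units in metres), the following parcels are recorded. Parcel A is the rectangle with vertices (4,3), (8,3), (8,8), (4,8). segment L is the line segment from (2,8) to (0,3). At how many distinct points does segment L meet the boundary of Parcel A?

0

The segment lies entirely outside Parcel A and never meets its boundary.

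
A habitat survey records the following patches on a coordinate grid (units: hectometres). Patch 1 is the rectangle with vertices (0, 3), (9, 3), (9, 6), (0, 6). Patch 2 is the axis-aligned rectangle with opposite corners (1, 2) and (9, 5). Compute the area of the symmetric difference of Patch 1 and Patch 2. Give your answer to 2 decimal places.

|Patch 1∩Patch 2|: x∈[1,9], y∈[3,5] → 8·2 = 16.
|Patch 1 △ Patch 2| = |Patch 1| + |Patch 2| − 2·|Patch 1∩Patch 2| = 27 + 24 − 32 = 19.00.

19.00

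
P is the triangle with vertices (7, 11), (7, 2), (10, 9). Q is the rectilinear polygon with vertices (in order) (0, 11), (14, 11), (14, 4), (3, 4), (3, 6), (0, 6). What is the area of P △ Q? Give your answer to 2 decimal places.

|P| = 13.5, |Q| = 92, |P∩Q| = 12.6429.
|P △ Q| = |P| + |Q| − 2·|P∩Q| = 13.5 + 92 − 25.2857 = 80.21.

80.21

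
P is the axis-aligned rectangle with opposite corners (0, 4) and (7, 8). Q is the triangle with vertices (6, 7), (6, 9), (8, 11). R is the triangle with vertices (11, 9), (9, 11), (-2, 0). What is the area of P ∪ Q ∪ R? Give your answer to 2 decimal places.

By inclusion–exclusion:
Individual areas: |P| = 28, |Q| = 2, |R| = 22.
|P∩Q| = 0.25.
|P∩R| = 8.406.
|Q∩R| = 0.5.
|P∩Q∩R| = 0.25.
|P ∪ Q ∪ R| = 52 − 9.156 + 0.25 = 43.09.

43.09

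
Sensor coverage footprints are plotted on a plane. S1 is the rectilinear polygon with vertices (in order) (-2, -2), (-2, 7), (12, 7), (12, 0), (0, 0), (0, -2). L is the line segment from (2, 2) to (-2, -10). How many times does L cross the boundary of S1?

The segment meets the boundary at (1.333,0).

1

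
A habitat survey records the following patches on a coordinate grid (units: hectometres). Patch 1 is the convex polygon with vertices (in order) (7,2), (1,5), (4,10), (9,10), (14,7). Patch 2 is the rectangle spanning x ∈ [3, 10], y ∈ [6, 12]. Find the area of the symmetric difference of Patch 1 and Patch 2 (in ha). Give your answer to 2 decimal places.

|Patch 1| = 62.5, |Patch 2| = 42, |Patch 1∩Patch 2| = 26.8667.
|Patch 1 △ Patch 2| = |Patch 1| + |Patch 2| − 2·|Patch 1∩Patch 2| = 62.5 + 42 − 53.7333 = 50.77.

50.77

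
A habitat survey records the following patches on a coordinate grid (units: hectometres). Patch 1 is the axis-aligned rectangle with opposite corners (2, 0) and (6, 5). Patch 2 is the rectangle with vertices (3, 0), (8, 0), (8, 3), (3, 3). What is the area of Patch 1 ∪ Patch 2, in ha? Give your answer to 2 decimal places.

By inclusion–exclusion:
Individual areas: |Patch 1| = 20, |Patch 2| = 15.
|Patch 1∩Patch 2|: x∈[3,6], y∈[0,3] → 3·3 = 9.
|Patch 1 ∪ Patch 2| = 35 − 9 = 26.00.

26.00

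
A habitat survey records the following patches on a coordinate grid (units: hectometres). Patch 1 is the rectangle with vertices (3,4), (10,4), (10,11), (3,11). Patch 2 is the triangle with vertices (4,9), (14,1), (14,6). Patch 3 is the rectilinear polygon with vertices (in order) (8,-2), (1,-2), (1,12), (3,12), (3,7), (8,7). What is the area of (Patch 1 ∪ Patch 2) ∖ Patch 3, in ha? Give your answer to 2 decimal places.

50.00

|Patch 1 ∪ Patch 2| = 65.
|(Patch 1 ∪ Patch 2) ∩ Patch 3| = 15.
|(Patch 1 ∪ Patch 2) ∖ Patch 3| = 65 − 15 = 50.00.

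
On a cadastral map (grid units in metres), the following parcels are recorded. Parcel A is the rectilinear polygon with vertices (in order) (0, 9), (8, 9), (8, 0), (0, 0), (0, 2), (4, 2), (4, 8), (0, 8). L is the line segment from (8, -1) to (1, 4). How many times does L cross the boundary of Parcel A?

The segment meets the boundary at (3.8,2), (6.6,0).

2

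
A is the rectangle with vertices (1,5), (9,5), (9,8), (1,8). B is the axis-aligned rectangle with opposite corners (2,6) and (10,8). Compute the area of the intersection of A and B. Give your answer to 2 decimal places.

14.00

|A∩B|: x∈[2,9], y∈[6,8] → 7·2 = 14.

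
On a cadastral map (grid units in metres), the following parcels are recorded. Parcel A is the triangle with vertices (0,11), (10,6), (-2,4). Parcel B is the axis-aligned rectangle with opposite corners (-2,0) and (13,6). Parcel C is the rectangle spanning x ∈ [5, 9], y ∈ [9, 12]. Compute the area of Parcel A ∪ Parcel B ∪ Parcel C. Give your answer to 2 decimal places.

By inclusion–exclusion:
Individual areas: |Parcel A| = 40, |Parcel B| = 90, |Parcel C| = 12.
|Parcel A∩Parcel B| = 11.4286.
|Parcel A∩Parcel C| = 0.
|Parcel B∩Parcel C| = 0 (no overlap).
|Parcel A∩Parcel B∩Parcel C| = 0.
|Parcel A ∪ Parcel B ∪ Parcel C| = 142 − 11.4286 + 0 = 130.57.

130.57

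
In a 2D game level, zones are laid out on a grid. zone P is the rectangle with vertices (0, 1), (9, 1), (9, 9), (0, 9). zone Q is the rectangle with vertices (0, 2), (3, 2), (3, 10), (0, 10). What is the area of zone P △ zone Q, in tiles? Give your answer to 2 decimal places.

|zone P∩zone Q|: x∈[0,3], y∈[2,9] → 3·7 = 21.
|zone P △ zone Q| = |zone P| + |zone Q| − 2·|zone P∩zone Q| = 72 + 24 − 42 = 54.00.

54.00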